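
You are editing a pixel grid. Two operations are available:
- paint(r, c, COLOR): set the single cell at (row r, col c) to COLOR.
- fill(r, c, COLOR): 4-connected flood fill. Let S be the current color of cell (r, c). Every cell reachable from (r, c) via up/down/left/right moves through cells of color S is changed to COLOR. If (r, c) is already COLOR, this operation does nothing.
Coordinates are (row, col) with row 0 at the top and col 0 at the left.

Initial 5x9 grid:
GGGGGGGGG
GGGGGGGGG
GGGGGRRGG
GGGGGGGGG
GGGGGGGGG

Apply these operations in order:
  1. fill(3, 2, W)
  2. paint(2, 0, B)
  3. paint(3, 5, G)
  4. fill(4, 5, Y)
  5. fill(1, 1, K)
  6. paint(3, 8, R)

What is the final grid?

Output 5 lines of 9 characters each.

After op 1 fill(3,2,W) [43 cells changed]:
WWWWWWWWW
WWWWWWWWW
WWWWWRRWW
WWWWWWWWW
WWWWWWWWW
After op 2 paint(2,0,B):
WWWWWWWWW
WWWWWWWWW
BWWWWRRWW
WWWWWWWWW
WWWWWWWWW
After op 3 paint(3,5,G):
WWWWWWWWW
WWWWWWWWW
BWWWWRRWW
WWWWWGWWW
WWWWWWWWW
After op 4 fill(4,5,Y) [41 cells changed]:
YYYYYYYYY
YYYYYYYYY
BYYYYRRYY
YYYYYGYYY
YYYYYYYYY
After op 5 fill(1,1,K) [41 cells changed]:
KKKKKKKKK
KKKKKKKKK
BKKKKRRKK
KKKKKGKKK
KKKKKKKKK
After op 6 paint(3,8,R):
KKKKKKKKK
KKKKKKKKK
BKKKKRRKK
KKKKKGKKR
KKKKKKKKK

Answer: KKKKKKKKK
KKKKKKKKK
BKKKKRRKK
KKKKKGKKR
KKKKKKKKK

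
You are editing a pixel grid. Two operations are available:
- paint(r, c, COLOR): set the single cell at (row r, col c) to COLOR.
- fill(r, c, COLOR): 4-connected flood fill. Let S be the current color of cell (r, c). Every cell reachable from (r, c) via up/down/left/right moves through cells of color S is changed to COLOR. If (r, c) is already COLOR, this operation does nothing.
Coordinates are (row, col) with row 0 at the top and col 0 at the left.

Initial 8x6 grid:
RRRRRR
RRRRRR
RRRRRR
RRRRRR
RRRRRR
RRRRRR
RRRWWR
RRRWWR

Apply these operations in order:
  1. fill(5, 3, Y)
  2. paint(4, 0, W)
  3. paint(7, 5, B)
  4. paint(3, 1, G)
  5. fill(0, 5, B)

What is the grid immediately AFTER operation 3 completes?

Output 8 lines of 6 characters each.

After op 1 fill(5,3,Y) [44 cells changed]:
YYYYYY
YYYYYY
YYYYYY
YYYYYY
YYYYYY
YYYYYY
YYYWWY
YYYWWY
After op 2 paint(4,0,W):
YYYYYY
YYYYYY
YYYYYY
YYYYYY
WYYYYY
YYYYYY
YYYWWY
YYYWWY
After op 3 paint(7,5,B):
YYYYYY
YYYYYY
YYYYYY
YYYYYY
WYYYYY
YYYYYY
YYYWWY
YYYWWB

Answer: YYYYYY
YYYYYY
YYYYYY
YYYYYY
WYYYYY
YYYYYY
YYYWWY
YYYWWB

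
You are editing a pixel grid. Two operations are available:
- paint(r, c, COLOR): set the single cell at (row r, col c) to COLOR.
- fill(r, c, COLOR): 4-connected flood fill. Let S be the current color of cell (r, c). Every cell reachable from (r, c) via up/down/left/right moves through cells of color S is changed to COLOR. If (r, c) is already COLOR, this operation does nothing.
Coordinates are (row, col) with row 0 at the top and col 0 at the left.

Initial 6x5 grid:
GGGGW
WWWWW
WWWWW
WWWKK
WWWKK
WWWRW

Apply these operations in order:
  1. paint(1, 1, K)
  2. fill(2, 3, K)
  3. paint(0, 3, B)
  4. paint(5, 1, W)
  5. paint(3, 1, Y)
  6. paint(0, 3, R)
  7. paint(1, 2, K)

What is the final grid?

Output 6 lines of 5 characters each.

Answer: GGGRK
KKKKK
KKKKK
KYKKK
KKKKK
KWKRW

Derivation:
After op 1 paint(1,1,K):
GGGGW
WKWWW
WWWWW
WWWKK
WWWKK
WWWRW
After op 2 fill(2,3,K) [19 cells changed]:
GGGGK
KKKKK
KKKKK
KKKKK
KKKKK
KKKRW
After op 3 paint(0,3,B):
GGGBK
KKKKK
KKKKK
KKKKK
KKKKK
KKKRW
After op 4 paint(5,1,W):
GGGBK
KKKKK
KKKKK
KKKKK
KKKKK
KWKRW
After op 5 paint(3,1,Y):
GGGBK
KKKKK
KKKKK
KYKKK
KKKKK
KWKRW
After op 6 paint(0,3,R):
GGGRK
KKKKK
KKKKK
KYKKK
KKKKK
KWKRW
After op 7 paint(1,2,K):
GGGRK
KKKKK
KKKKK
KYKKK
KKKKK
KWKRW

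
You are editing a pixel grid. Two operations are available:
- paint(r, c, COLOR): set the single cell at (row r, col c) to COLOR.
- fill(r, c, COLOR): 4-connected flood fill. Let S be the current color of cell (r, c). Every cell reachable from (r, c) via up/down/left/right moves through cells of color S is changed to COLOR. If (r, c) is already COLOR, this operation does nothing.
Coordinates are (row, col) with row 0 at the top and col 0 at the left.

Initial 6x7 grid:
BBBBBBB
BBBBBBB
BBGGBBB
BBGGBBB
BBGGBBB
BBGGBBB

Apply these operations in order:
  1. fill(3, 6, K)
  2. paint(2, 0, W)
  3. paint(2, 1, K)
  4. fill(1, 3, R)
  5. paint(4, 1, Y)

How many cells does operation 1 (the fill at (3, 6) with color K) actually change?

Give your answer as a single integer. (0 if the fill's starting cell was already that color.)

After op 1 fill(3,6,K) [34 cells changed]:
KKKKKKK
KKKKKKK
KKGGKKK
KKGGKKK
KKGGKKK
KKGGKKK

Answer: 34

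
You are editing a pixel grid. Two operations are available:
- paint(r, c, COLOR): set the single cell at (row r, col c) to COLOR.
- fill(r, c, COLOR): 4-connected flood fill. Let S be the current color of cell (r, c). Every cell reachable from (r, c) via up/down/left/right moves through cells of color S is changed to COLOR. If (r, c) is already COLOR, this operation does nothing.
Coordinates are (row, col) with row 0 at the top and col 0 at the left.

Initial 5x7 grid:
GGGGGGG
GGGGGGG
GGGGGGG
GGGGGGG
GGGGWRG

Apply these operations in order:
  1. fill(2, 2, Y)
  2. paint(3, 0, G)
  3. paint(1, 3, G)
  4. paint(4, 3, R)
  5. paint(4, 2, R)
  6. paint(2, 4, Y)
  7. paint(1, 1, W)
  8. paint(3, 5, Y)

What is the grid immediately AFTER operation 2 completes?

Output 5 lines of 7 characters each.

Answer: YYYYYYY
YYYYYYY
YYYYYYY
GYYYYYY
YYYYWRY

Derivation:
After op 1 fill(2,2,Y) [33 cells changed]:
YYYYYYY
YYYYYYY
YYYYYYY
YYYYYYY
YYYYWRY
After op 2 paint(3,0,G):
YYYYYYY
YYYYYYY
YYYYYYY
GYYYYYY
YYYYWRY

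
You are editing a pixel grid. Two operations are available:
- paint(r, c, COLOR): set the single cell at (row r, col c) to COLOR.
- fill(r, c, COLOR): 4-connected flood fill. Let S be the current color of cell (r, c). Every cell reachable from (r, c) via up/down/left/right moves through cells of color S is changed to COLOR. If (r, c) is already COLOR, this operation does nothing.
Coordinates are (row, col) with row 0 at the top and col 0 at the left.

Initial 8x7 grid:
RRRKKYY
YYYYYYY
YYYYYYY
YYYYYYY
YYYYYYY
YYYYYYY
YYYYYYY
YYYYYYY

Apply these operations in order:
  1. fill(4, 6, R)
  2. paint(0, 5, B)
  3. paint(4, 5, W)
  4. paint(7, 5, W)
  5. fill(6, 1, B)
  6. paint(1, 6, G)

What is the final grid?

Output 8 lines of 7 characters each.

After op 1 fill(4,6,R) [51 cells changed]:
RRRKKRR
RRRRRRR
RRRRRRR
RRRRRRR
RRRRRRR
RRRRRRR
RRRRRRR
RRRRRRR
After op 2 paint(0,5,B):
RRRKKBR
RRRRRRR
RRRRRRR
RRRRRRR
RRRRRRR
RRRRRRR
RRRRRRR
RRRRRRR
After op 3 paint(4,5,W):
RRRKKBR
RRRRRRR
RRRRRRR
RRRRRRR
RRRRRWR
RRRRRRR
RRRRRRR
RRRRRRR
After op 4 paint(7,5,W):
RRRKKBR
RRRRRRR
RRRRRRR
RRRRRRR
RRRRRWR
RRRRRRR
RRRRRRR
RRRRRWR
After op 5 fill(6,1,B) [51 cells changed]:
BBBKKBB
BBBBBBB
BBBBBBB
BBBBBBB
BBBBBWB
BBBBBBB
BBBBBBB
BBBBBWB
After op 6 paint(1,6,G):
BBBKKBB
BBBBBBG
BBBBBBB
BBBBBBB
BBBBBWB
BBBBBBB
BBBBBBB
BBBBBWB

Answer: BBBKKBB
BBBBBBG
BBBBBBB
BBBBBBB
BBBBBWB
BBBBBBB
BBBBBBB
BBBBBWB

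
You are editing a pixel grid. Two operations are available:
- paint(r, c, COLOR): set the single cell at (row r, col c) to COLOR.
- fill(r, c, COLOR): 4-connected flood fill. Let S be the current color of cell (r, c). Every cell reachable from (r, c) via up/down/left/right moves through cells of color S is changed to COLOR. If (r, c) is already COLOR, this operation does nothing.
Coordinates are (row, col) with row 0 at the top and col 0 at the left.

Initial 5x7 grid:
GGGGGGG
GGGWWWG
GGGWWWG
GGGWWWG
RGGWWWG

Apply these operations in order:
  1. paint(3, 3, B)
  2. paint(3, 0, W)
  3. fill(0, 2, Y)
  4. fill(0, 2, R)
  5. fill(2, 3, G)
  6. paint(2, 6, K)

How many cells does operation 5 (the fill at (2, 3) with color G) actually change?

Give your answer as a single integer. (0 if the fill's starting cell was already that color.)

Answer: 11

Derivation:
After op 1 paint(3,3,B):
GGGGGGG
GGGWWWG
GGGWWWG
GGGBWWG
RGGWWWG
After op 2 paint(3,0,W):
GGGGGGG
GGGWWWG
GGGWWWG
WGGBWWG
RGGWWWG
After op 3 fill(0,2,Y) [21 cells changed]:
YYYYYYY
YYYWWWY
YYYWWWY
WYYBWWY
RYYWWWY
After op 4 fill(0,2,R) [21 cells changed]:
RRRRRRR
RRRWWWR
RRRWWWR
WRRBWWR
RRRWWWR
After op 5 fill(2,3,G) [11 cells changed]:
RRRRRRR
RRRGGGR
RRRGGGR
WRRBGGR
RRRGGGR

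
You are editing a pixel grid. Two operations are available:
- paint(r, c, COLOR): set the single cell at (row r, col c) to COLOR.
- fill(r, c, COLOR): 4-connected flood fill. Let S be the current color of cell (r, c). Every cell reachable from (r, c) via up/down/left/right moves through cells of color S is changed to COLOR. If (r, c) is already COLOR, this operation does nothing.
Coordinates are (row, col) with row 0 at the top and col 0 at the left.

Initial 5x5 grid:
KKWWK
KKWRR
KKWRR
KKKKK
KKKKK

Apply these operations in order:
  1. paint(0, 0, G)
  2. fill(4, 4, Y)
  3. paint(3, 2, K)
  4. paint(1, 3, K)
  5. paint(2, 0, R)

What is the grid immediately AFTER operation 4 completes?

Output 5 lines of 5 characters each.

Answer: GYWWK
YYWKR
YYWRR
YYKYY
YYYYY

Derivation:
After op 1 paint(0,0,G):
GKWWK
KKWRR
KKWRR
KKKKK
KKKKK
After op 2 fill(4,4,Y) [15 cells changed]:
GYWWK
YYWRR
YYWRR
YYYYY
YYYYY
After op 3 paint(3,2,K):
GYWWK
YYWRR
YYWRR
YYKYY
YYYYY
After op 4 paint(1,3,K):
GYWWK
YYWKR
YYWRR
YYKYY
YYYYY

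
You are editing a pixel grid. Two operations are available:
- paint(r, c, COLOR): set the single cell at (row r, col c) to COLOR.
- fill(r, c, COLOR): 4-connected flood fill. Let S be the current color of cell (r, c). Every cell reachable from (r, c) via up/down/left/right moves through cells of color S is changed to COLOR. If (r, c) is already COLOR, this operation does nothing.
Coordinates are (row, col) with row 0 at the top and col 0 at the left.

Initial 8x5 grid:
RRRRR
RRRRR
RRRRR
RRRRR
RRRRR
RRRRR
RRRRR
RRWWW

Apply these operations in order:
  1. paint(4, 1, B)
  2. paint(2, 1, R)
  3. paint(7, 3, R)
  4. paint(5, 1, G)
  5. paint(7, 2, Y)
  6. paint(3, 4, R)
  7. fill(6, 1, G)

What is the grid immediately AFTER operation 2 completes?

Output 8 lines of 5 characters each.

After op 1 paint(4,1,B):
RRRRR
RRRRR
RRRRR
RRRRR
RBRRR
RRRRR
RRRRR
RRWWW
After op 2 paint(2,1,R):
RRRRR
RRRRR
RRRRR
RRRRR
RBRRR
RRRRR
RRRRR
RRWWW

Answer: RRRRR
RRRRR
RRRRR
RRRRR
RBRRR
RRRRR
RRRRR
RRWWW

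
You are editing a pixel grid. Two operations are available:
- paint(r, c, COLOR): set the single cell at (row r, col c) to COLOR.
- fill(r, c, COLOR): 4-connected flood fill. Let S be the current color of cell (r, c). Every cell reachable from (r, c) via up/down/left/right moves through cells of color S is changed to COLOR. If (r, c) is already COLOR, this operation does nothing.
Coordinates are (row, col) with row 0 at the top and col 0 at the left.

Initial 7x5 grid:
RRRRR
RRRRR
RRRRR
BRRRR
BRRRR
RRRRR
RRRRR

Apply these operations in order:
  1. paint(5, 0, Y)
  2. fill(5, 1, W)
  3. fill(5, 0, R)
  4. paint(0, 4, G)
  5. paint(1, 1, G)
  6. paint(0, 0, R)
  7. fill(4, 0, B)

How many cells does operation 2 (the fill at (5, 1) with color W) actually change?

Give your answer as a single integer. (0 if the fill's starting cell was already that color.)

Answer: 32

Derivation:
After op 1 paint(5,0,Y):
RRRRR
RRRRR
RRRRR
BRRRR
BRRRR
YRRRR
RRRRR
After op 2 fill(5,1,W) [32 cells changed]:
WWWWW
WWWWW
WWWWW
BWWWW
BWWWW
YWWWW
WWWWW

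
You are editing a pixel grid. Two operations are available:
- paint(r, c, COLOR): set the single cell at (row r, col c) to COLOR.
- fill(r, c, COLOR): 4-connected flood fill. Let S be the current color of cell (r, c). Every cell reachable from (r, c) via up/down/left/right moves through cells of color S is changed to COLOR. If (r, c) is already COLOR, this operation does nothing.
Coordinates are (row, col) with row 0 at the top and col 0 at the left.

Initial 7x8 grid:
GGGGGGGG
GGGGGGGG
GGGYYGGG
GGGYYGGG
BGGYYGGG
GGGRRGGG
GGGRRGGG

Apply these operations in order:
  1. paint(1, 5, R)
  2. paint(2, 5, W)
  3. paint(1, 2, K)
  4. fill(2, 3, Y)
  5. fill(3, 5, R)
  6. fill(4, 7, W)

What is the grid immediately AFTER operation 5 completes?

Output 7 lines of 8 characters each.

Answer: RRRRRRRR
RRKRRRRR
RRRYYWRR
RRRYYRRR
BRRYYRRR
RRRRRRRR
RRRRRRRR

Derivation:
After op 1 paint(1,5,R):
GGGGGGGG
GGGGGRGG
GGGYYGGG
GGGYYGGG
BGGYYGGG
GGGRRGGG
GGGRRGGG
After op 2 paint(2,5,W):
GGGGGGGG
GGGGGRGG
GGGYYWGG
GGGYYGGG
BGGYYGGG
GGGRRGGG
GGGRRGGG
After op 3 paint(1,2,K):
GGGGGGGG
GGKGGRGG
GGGYYWGG
GGGYYGGG
BGGYYGGG
GGGRRGGG
GGGRRGGG
After op 4 fill(2,3,Y) [0 cells changed]:
GGGGGGGG
GGKGGRGG
GGGYYWGG
GGGYYGGG
BGGYYGGG
GGGRRGGG
GGGRRGGG
After op 5 fill(3,5,R) [42 cells changed]:
RRRRRRRR
RRKRRRRR
RRRYYWRR
RRRYYRRR
BRRYYRRR
RRRRRRRR
RRRRRRRR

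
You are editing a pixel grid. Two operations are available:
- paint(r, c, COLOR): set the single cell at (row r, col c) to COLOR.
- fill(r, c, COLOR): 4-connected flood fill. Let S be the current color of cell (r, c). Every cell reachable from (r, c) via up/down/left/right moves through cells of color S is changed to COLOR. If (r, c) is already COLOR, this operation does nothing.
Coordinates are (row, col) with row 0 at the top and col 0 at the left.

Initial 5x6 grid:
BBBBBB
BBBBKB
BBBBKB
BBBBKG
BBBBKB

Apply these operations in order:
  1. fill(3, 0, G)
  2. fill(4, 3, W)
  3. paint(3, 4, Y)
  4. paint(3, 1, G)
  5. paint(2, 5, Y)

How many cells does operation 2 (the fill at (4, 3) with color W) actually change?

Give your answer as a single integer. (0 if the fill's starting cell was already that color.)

Answer: 25

Derivation:
After op 1 fill(3,0,G) [24 cells changed]:
GGGGGG
GGGGKG
GGGGKG
GGGGKG
GGGGKB
After op 2 fill(4,3,W) [25 cells changed]:
WWWWWW
WWWWKW
WWWWKW
WWWWKW
WWWWKB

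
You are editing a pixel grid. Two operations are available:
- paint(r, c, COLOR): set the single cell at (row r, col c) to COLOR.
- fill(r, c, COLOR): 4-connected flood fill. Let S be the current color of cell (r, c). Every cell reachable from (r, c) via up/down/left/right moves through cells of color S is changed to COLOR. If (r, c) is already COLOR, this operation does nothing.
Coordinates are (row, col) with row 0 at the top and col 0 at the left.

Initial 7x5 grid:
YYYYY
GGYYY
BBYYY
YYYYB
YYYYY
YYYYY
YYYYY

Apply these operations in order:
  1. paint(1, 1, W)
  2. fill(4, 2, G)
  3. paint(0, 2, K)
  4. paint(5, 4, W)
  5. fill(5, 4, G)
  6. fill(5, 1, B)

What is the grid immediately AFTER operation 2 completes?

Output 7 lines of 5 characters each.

Answer: GGGGG
GWGGG
BBGGG
GGGGB
GGGGG
GGGGG
GGGGG

Derivation:
After op 1 paint(1,1,W):
YYYYY
GWYYY
BBYYY
YYYYB
YYYYY
YYYYY
YYYYY
After op 2 fill(4,2,G) [30 cells changed]:
GGGGG
GWGGG
BBGGG
GGGGB
GGGGG
GGGGG
GGGGG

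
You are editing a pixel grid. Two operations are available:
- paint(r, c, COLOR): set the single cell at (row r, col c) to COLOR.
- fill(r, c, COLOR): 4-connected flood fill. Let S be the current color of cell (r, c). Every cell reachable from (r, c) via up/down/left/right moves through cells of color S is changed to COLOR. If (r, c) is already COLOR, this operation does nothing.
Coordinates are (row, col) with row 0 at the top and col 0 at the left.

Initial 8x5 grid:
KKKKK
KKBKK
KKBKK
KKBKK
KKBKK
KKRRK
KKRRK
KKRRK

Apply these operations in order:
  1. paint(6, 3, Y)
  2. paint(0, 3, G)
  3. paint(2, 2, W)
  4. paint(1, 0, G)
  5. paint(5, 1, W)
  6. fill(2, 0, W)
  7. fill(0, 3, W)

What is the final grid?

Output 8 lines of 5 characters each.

After op 1 paint(6,3,Y):
KKKKK
KKBKK
KKBKK
KKBKK
KKBKK
KKRRK
KKRYK
KKRRK
After op 2 paint(0,3,G):
KKKGK
KKBKK
KKBKK
KKBKK
KKBKK
KKRRK
KKRYK
KKRRK
After op 3 paint(2,2,W):
KKKGK
KKBKK
KKWKK
KKBKK
KKBKK
KKRRK
KKRYK
KKRRK
After op 4 paint(1,0,G):
KKKGK
GKBKK
KKWKK
KKBKK
KKBKK
KKRRK
KKRYK
KKRRK
After op 5 paint(5,1,W):
KKKGK
GKBKK
KKWKK
KKBKK
KKBKK
KWRRK
KKRYK
KKRRK
After op 6 fill(2,0,W) [15 cells changed]:
WWWGK
GWBKK
WWWKK
WWBKK
WWBKK
WWRRK
WWRYK
WWRRK
After op 7 fill(0,3,W) [1 cells changed]:
WWWWK
GWBKK
WWWKK
WWBKK
WWBKK
WWRRK
WWRYK
WWRRK

Answer: WWWWK
GWBKK
WWWKK
WWBKK
WWBKK
WWRRK
WWRYK
WWRRK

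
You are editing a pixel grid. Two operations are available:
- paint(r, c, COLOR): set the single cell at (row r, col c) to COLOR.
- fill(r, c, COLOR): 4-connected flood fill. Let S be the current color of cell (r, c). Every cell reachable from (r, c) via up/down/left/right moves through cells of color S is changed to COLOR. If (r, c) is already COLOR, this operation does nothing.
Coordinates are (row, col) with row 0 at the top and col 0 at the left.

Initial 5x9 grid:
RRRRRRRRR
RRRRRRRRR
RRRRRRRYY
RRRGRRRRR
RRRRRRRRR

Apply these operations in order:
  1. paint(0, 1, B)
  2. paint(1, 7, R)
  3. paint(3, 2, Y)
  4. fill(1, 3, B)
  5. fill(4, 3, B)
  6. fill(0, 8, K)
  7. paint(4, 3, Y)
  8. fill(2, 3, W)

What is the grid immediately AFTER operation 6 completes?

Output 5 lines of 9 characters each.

After op 1 paint(0,1,B):
RBRRRRRRR
RRRRRRRRR
RRRRRRRYY
RRRGRRRRR
RRRRRRRRR
After op 2 paint(1,7,R):
RBRRRRRRR
RRRRRRRRR
RRRRRRRYY
RRRGRRRRR
RRRRRRRRR
After op 3 paint(3,2,Y):
RBRRRRRRR
RRRRRRRRR
RRRRRRRYY
RRYGRRRRR
RRRRRRRRR
After op 4 fill(1,3,B) [40 cells changed]:
BBBBBBBBB
BBBBBBBBB
BBBBBBBYY
BBYGBBBBB
BBBBBBBBB
After op 5 fill(4,3,B) [0 cells changed]:
BBBBBBBBB
BBBBBBBBB
BBBBBBBYY
BBYGBBBBB
BBBBBBBBB
After op 6 fill(0,8,K) [41 cells changed]:
KKKKKKKKK
KKKKKKKKK
KKKKKKKYY
KKYGKKKKK
KKKKKKKKK

Answer: KKKKKKKKK
KKKKKKKKK
KKKKKKKYY
KKYGKKKKK
KKKKKKKKK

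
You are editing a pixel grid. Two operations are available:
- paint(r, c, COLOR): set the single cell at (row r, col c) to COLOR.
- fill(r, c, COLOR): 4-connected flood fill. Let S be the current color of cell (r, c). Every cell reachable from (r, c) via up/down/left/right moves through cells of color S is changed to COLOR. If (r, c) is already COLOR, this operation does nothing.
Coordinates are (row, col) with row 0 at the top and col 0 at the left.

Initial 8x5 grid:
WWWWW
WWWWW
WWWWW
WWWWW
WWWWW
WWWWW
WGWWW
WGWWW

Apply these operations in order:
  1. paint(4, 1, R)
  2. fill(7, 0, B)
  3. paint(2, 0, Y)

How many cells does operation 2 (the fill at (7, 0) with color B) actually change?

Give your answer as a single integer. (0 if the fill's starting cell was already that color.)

Answer: 37

Derivation:
After op 1 paint(4,1,R):
WWWWW
WWWWW
WWWWW
WWWWW
WRWWW
WWWWW
WGWWW
WGWWW
After op 2 fill(7,0,B) [37 cells changed]:
BBBBB
BBBBB
BBBBB
BBBBB
BRBBB
BBBBB
BGBBB
BGBBB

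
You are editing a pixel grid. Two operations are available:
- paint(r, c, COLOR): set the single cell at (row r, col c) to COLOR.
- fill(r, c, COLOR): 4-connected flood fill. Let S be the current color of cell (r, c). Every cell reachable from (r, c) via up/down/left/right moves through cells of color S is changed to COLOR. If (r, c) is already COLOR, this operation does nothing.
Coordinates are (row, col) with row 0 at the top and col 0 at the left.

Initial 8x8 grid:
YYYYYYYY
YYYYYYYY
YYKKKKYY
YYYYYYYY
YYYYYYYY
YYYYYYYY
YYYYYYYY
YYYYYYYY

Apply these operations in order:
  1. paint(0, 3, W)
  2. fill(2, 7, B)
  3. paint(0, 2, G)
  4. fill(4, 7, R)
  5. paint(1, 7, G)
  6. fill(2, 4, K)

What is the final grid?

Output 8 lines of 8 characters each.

Answer: RRGWRRRR
RRRRRRRG
RRKKKKRR
RRRRRRRR
RRRRRRRR
RRRRRRRR
RRRRRRRR
RRRRRRRR

Derivation:
After op 1 paint(0,3,W):
YYYWYYYY
YYYYYYYY
YYKKKKYY
YYYYYYYY
YYYYYYYY
YYYYYYYY
YYYYYYYY
YYYYYYYY
After op 2 fill(2,7,B) [59 cells changed]:
BBBWBBBB
BBBBBBBB
BBKKKKBB
BBBBBBBB
BBBBBBBB
BBBBBBBB
BBBBBBBB
BBBBBBBB
After op 3 paint(0,2,G):
BBGWBBBB
BBBBBBBB
BBKKKKBB
BBBBBBBB
BBBBBBBB
BBBBBBBB
BBBBBBBB
BBBBBBBB
After op 4 fill(4,7,R) [58 cells changed]:
RRGWRRRR
RRRRRRRR
RRKKKKRR
RRRRRRRR
RRRRRRRR
RRRRRRRR
RRRRRRRR
RRRRRRRR
After op 5 paint(1,7,G):
RRGWRRRR
RRRRRRRG
RRKKKKRR
RRRRRRRR
RRRRRRRR
RRRRRRRR
RRRRRRRR
RRRRRRRR
After op 6 fill(2,4,K) [0 cells changed]:
RRGWRRRR
RRRRRRRG
RRKKKKRR
RRRRRRRR
RRRRRRRR
RRRRRRRR
RRRRRRRR
RRRRRRRR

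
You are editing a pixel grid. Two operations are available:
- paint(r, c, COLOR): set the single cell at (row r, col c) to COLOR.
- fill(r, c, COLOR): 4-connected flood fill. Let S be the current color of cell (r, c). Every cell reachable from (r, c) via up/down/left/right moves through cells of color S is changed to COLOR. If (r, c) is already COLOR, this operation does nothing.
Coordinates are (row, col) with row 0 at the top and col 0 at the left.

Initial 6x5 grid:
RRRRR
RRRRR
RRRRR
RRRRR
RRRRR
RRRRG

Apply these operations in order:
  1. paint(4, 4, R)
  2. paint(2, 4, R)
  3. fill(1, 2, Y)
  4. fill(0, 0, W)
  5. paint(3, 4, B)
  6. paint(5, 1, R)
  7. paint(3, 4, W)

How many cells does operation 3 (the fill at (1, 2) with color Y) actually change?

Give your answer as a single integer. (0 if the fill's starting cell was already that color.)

Answer: 29

Derivation:
After op 1 paint(4,4,R):
RRRRR
RRRRR
RRRRR
RRRRR
RRRRR
RRRRG
After op 2 paint(2,4,R):
RRRRR
RRRRR
RRRRR
RRRRR
RRRRR
RRRRG
After op 3 fill(1,2,Y) [29 cells changed]:
YYYYY
YYYYY
YYYYY
YYYYY
YYYYY
YYYYG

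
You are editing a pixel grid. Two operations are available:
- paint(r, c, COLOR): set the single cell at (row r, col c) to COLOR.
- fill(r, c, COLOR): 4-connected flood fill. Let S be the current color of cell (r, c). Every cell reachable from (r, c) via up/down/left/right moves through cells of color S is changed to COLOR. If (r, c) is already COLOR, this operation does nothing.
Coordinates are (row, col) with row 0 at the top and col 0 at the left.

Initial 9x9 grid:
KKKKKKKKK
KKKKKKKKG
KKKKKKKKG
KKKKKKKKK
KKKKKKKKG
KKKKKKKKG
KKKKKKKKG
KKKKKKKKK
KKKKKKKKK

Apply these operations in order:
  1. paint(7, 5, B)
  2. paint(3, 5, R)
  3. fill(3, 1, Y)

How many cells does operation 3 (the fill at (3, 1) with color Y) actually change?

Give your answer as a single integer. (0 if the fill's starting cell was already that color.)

After op 1 paint(7,5,B):
KKKKKKKKK
KKKKKKKKG
KKKKKKKKG
KKKKKKKKK
KKKKKKKKG
KKKKKKKKG
KKKKKKKKG
KKKKKBKKK
KKKKKKKKK
After op 2 paint(3,5,R):
KKKKKKKKK
KKKKKKKKG
KKKKKKKKG
KKKKKRKKK
KKKKKKKKG
KKKKKKKKG
KKKKKKKKG
KKKKKBKKK
KKKKKKKKK
After op 3 fill(3,1,Y) [74 cells changed]:
YYYYYYYYY
YYYYYYYYG
YYYYYYYYG
YYYYYRYYY
YYYYYYYYG
YYYYYYYYG
YYYYYYYYG
YYYYYBYYY
YYYYYYYYY

Answer: 74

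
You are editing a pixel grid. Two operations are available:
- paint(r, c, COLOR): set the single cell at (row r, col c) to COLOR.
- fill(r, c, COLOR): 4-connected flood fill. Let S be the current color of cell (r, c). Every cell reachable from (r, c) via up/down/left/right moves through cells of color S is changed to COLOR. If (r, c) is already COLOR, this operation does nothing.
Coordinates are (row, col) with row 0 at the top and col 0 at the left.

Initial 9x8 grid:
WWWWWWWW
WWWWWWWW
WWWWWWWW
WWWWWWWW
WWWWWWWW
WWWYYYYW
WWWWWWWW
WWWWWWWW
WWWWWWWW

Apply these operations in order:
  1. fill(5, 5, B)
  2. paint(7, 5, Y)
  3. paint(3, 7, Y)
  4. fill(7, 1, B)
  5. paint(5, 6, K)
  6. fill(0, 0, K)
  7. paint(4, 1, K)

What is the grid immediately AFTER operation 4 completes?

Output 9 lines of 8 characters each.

After op 1 fill(5,5,B) [4 cells changed]:
WWWWWWWW
WWWWWWWW
WWWWWWWW
WWWWWWWW
WWWWWWWW
WWWBBBBW
WWWWWWWW
WWWWWWWW
WWWWWWWW
After op 2 paint(7,5,Y):
WWWWWWWW
WWWWWWWW
WWWWWWWW
WWWWWWWW
WWWWWWWW
WWWBBBBW
WWWWWWWW
WWWWWYWW
WWWWWWWW
After op 3 paint(3,7,Y):
WWWWWWWW
WWWWWWWW
WWWWWWWW
WWWWWWWY
WWWWWWWW
WWWBBBBW
WWWWWWWW
WWWWWYWW
WWWWWWWW
After op 4 fill(7,1,B) [66 cells changed]:
BBBBBBBB
BBBBBBBB
BBBBBBBB
BBBBBBBY
BBBBBBBB
BBBBBBBB
BBBBBBBB
BBBBBYBB
BBBBBBBB

Answer: BBBBBBBB
BBBBBBBB
BBBBBBBB
BBBBBBBY
BBBBBBBB
BBBBBBBB
BBBBBBBB
BBBBBYBB
BBBBBBBB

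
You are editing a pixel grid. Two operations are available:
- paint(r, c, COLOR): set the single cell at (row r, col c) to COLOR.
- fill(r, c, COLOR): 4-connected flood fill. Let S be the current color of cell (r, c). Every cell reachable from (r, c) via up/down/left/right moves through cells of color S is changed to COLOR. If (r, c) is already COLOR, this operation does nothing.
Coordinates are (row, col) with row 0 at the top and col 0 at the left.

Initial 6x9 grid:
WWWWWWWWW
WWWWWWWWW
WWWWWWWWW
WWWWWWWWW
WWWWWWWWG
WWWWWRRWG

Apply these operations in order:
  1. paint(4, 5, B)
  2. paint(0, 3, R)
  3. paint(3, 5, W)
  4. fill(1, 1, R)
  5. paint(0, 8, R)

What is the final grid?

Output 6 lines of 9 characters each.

After op 1 paint(4,5,B):
WWWWWWWWW
WWWWWWWWW
WWWWWWWWW
WWWWWWWWW
WWWWWBWWG
WWWWWRRWG
After op 2 paint(0,3,R):
WWWRWWWWW
WWWWWWWWW
WWWWWWWWW
WWWWWWWWW
WWWWWBWWG
WWWWWRRWG
After op 3 paint(3,5,W):
WWWRWWWWW
WWWWWWWWW
WWWWWWWWW
WWWWWWWWW
WWWWWBWWG
WWWWWRRWG
After op 4 fill(1,1,R) [48 cells changed]:
RRRRRRRRR
RRRRRRRRR
RRRRRRRRR
RRRRRRRRR
RRRRRBRRG
RRRRRRRRG
After op 5 paint(0,8,R):
RRRRRRRRR
RRRRRRRRR
RRRRRRRRR
RRRRRRRRR
RRRRRBRRG
RRRRRRRRG

Answer: RRRRRRRRR
RRRRRRRRR
RRRRRRRRR
RRRRRRRRR
RRRRRBRRG
RRRRRRRRG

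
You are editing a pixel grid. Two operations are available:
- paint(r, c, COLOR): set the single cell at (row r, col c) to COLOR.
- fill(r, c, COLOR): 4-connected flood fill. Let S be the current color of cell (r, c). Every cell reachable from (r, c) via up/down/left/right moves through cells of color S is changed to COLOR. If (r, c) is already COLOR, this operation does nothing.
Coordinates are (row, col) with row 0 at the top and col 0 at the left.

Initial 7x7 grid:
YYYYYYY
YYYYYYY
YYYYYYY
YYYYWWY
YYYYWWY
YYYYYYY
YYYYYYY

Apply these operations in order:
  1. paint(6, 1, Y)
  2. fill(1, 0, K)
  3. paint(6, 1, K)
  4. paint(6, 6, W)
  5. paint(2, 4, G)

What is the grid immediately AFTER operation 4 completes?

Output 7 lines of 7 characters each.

After op 1 paint(6,1,Y):
YYYYYYY
YYYYYYY
YYYYYYY
YYYYWWY
YYYYWWY
YYYYYYY
YYYYYYY
After op 2 fill(1,0,K) [45 cells changed]:
KKKKKKK
KKKKKKK
KKKKKKK
KKKKWWK
KKKKWWK
KKKKKKK
KKKKKKK
After op 3 paint(6,1,K):
KKKKKKK
KKKKKKK
KKKKKKK
KKKKWWK
KKKKWWK
KKKKKKK
KKKKKKK
After op 4 paint(6,6,W):
KKKKKKK
KKKKKKK
KKKKKKK
KKKKWWK
KKKKWWK
KKKKKKK
KKKKKKW

Answer: KKKKKKK
KKKKKKK
KKKKKKK
KKKKWWK
KKKKWWK
KKKKKKK
KKKKKKW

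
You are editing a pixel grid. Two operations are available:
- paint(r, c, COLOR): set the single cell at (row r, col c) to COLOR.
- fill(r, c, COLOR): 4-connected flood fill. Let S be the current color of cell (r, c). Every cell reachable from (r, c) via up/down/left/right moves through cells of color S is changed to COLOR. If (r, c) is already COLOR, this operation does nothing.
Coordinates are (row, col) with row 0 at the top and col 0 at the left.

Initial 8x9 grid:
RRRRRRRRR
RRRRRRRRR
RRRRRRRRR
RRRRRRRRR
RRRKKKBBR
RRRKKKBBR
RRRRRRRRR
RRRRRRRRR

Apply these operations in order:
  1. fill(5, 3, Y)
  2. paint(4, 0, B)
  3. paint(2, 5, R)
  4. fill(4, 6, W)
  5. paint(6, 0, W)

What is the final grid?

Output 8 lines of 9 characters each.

Answer: RRRRRRRRR
RRRRRRRRR
RRRRRRRRR
RRRRRRRRR
BRRYYYWWR
RRRYYYWWR
WRRRRRRRR
RRRRRRRRR

Derivation:
After op 1 fill(5,3,Y) [6 cells changed]:
RRRRRRRRR
RRRRRRRRR
RRRRRRRRR
RRRRRRRRR
RRRYYYBBR
RRRYYYBBR
RRRRRRRRR
RRRRRRRRR
After op 2 paint(4,0,B):
RRRRRRRRR
RRRRRRRRR
RRRRRRRRR
RRRRRRRRR
BRRYYYBBR
RRRYYYBBR
RRRRRRRRR
RRRRRRRRR
After op 3 paint(2,5,R):
RRRRRRRRR
RRRRRRRRR
RRRRRRRRR
RRRRRRRRR
BRRYYYBBR
RRRYYYBBR
RRRRRRRRR
RRRRRRRRR
After op 4 fill(4,6,W) [4 cells changed]:
RRRRRRRRR
RRRRRRRRR
RRRRRRRRR
RRRRRRRRR
BRRYYYWWR
RRRYYYWWR
RRRRRRRRR
RRRRRRRRR
After op 5 paint(6,0,W):
RRRRRRRRR
RRRRRRRRR
RRRRRRRRR
RRRRRRRRR
BRRYYYWWR
RRRYYYWWR
WRRRRRRRR
RRRRRRRRR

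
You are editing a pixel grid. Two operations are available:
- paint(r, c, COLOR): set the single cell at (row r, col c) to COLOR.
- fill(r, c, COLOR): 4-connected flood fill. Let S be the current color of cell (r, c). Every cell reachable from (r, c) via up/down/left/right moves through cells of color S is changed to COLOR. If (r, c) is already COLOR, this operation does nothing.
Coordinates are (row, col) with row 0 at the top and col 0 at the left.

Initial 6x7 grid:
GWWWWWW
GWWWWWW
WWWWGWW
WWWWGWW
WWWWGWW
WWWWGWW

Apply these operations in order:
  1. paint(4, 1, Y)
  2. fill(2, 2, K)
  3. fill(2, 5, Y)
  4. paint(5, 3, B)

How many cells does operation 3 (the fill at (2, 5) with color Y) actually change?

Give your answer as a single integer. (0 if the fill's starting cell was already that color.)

Answer: 35

Derivation:
After op 1 paint(4,1,Y):
GWWWWWW
GWWWWWW
WWWWGWW
WWWWGWW
WYWWGWW
WWWWGWW
After op 2 fill(2,2,K) [35 cells changed]:
GKKKKKK
GKKKKKK
KKKKGKK
KKKKGKK
KYKKGKK
KKKKGKK
After op 3 fill(2,5,Y) [35 cells changed]:
GYYYYYY
GYYYYYY
YYYYGYY
YYYYGYY
YYYYGYY
YYYYGYY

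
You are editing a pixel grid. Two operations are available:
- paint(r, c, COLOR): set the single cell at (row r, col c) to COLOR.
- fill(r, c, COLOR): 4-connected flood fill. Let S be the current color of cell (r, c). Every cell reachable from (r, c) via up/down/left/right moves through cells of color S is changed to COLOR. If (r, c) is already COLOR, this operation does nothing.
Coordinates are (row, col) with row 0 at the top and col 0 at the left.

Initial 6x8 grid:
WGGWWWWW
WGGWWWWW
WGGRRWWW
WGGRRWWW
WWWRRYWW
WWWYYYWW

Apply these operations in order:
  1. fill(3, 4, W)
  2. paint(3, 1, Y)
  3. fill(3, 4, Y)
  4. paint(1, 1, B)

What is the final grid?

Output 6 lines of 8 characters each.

After op 1 fill(3,4,W) [6 cells changed]:
WGGWWWWW
WGGWWWWW
WGGWWWWW
WGGWWWWW
WWWWWYWW
WWWYYYWW
After op 2 paint(3,1,Y):
WGGWWWWW
WGGWWWWW
WGGWWWWW
WYGWWWWW
WWWWWYWW
WWWYYYWW
After op 3 fill(3,4,Y) [36 cells changed]:
YGGYYYYY
YGGYYYYY
YGGYYYYY
YYGYYYYY
YYYYYYYY
YYYYYYYY
After op 4 paint(1,1,B):
YGGYYYYY
YBGYYYYY
YGGYYYYY
YYGYYYYY
YYYYYYYY
YYYYYYYY

Answer: YGGYYYYY
YBGYYYYY
YGGYYYYY
YYGYYYYY
YYYYYYYY
YYYYYYYY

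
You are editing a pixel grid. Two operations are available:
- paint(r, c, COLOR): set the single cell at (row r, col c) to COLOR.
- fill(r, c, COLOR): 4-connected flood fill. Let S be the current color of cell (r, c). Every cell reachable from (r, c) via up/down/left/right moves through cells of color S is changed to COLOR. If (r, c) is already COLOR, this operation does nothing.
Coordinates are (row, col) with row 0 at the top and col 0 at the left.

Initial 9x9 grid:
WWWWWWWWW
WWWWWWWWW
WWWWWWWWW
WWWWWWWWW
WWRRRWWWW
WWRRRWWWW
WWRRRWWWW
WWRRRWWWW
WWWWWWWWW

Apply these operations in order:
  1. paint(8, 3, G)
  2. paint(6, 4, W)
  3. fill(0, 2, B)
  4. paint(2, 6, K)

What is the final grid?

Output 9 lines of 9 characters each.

Answer: BBBBBBBBB
BBBBBBBBB
BBBBBBKBB
BBBBBBBBB
BBRRRBBBB
BBRRRBBBB
BBRRBBBBB
BBRRRBBBB
BBBGBBBBB

Derivation:
After op 1 paint(8,3,G):
WWWWWWWWW
WWWWWWWWW
WWWWWWWWW
WWWWWWWWW
WWRRRWWWW
WWRRRWWWW
WWRRRWWWW
WWRRRWWWW
WWWGWWWWW
After op 2 paint(6,4,W):
WWWWWWWWW
WWWWWWWWW
WWWWWWWWW
WWWWWWWWW
WWRRRWWWW
WWRRRWWWW
WWRRWWWWW
WWRRRWWWW
WWWGWWWWW
After op 3 fill(0,2,B) [69 cells changed]:
BBBBBBBBB
BBBBBBBBB
BBBBBBBBB
BBBBBBBBB
BBRRRBBBB
BBRRRBBBB
BBRRBBBBB
BBRRRBBBB
BBBGBBBBB
After op 4 paint(2,6,K):
BBBBBBBBB
BBBBBBBBB
BBBBBBKBB
BBBBBBBBB
BBRRRBBBB
BBRRRBBBB
BBRRBBBBB
BBRRRBBBB
BBBGBBBBB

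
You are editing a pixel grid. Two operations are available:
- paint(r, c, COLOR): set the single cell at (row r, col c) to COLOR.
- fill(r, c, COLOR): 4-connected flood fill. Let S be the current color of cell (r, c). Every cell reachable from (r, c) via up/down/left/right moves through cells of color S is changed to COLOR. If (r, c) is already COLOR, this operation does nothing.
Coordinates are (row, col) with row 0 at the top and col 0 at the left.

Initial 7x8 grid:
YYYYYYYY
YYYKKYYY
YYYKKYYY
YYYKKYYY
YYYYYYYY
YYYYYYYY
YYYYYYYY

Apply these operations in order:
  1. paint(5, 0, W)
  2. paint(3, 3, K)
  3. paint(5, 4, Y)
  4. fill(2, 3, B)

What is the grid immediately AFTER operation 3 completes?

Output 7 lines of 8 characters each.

After op 1 paint(5,0,W):
YYYYYYYY
YYYKKYYY
YYYKKYYY
YYYKKYYY
YYYYYYYY
WYYYYYYY
YYYYYYYY
After op 2 paint(3,3,K):
YYYYYYYY
YYYKKYYY
YYYKKYYY
YYYKKYYY
YYYYYYYY
WYYYYYYY
YYYYYYYY
After op 3 paint(5,4,Y):
YYYYYYYY
YYYKKYYY
YYYKKYYY
YYYKKYYY
YYYYYYYY
WYYYYYYY
YYYYYYYY

Answer: YYYYYYYY
YYYKKYYY
YYYKKYYY
YYYKKYYY
YYYYYYYY
WYYYYYYY
YYYYYYYY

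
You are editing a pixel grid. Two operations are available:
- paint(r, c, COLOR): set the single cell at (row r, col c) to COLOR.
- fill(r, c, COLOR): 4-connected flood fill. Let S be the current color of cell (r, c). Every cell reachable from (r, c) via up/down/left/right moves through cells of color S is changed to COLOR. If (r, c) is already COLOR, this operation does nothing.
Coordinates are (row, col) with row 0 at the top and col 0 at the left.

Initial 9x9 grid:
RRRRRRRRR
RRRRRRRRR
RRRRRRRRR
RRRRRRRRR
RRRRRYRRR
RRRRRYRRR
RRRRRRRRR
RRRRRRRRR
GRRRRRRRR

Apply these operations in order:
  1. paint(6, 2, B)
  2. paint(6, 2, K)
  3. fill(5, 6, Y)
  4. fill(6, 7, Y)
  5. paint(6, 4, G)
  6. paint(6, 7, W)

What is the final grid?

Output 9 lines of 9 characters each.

Answer: YYYYYYYYY
YYYYYYYYY
YYYYYYYYY
YYYYYYYYY
YYYYYYYYY
YYYYYYYYY
YYKYGYYWY
YYYYYYYYY
GYYYYYYYY

Derivation:
After op 1 paint(6,2,B):
RRRRRRRRR
RRRRRRRRR
RRRRRRRRR
RRRRRRRRR
RRRRRYRRR
RRRRRYRRR
RRBRRRRRR
RRRRRRRRR
GRRRRRRRR
After op 2 paint(6,2,K):
RRRRRRRRR
RRRRRRRRR
RRRRRRRRR
RRRRRRRRR
RRRRRYRRR
RRRRRYRRR
RRKRRRRRR
RRRRRRRRR
GRRRRRRRR
After op 3 fill(5,6,Y) [77 cells changed]:
YYYYYYYYY
YYYYYYYYY
YYYYYYYYY
YYYYYYYYY
YYYYYYYYY
YYYYYYYYY
YYKYYYYYY
YYYYYYYYY
GYYYYYYYY
After op 4 fill(6,7,Y) [0 cells changed]:
YYYYYYYYY
YYYYYYYYY
YYYYYYYYY
YYYYYYYYY
YYYYYYYYY
YYYYYYYYY
YYKYYYYYY
YYYYYYYYY
GYYYYYYYY
After op 5 paint(6,4,G):
YYYYYYYYY
YYYYYYYYY
YYYYYYYYY
YYYYYYYYY
YYYYYYYYY
YYYYYYYYY
YYKYGYYYY
YYYYYYYYY
GYYYYYYYY
After op 6 paint(6,7,W):
YYYYYYYYY
YYYYYYYYY
YYYYYYYYY
YYYYYYYYY
YYYYYYYYY
YYYYYYYYY
YYKYGYYWY
YYYYYYYYY
GYYYYYYYY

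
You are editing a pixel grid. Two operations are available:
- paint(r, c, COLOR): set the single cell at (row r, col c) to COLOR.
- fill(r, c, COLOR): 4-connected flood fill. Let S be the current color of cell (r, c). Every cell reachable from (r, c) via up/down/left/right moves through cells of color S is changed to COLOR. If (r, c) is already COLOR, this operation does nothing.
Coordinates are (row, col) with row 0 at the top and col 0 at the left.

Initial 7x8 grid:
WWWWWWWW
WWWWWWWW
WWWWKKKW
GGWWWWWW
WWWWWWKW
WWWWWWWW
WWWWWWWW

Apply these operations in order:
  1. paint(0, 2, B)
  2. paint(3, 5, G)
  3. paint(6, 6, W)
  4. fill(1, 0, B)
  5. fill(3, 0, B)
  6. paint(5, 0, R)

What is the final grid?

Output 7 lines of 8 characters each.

After op 1 paint(0,2,B):
WWBWWWWW
WWWWWWWW
WWWWKKKW
GGWWWWWW
WWWWWWKW
WWWWWWWW
WWWWWWWW
After op 2 paint(3,5,G):
WWBWWWWW
WWWWWWWW
WWWWKKKW
GGWWWGWW
WWWWWWKW
WWWWWWWW
WWWWWWWW
After op 3 paint(6,6,W):
WWBWWWWW
WWWWWWWW
WWWWKKKW
GGWWWGWW
WWWWWWKW
WWWWWWWW
WWWWWWWW
After op 4 fill(1,0,B) [48 cells changed]:
BBBBBBBB
BBBBBBBB
BBBBKKKB
GGBBBGBB
BBBBBBKB
BBBBBBBB
BBBBBBBB
After op 5 fill(3,0,B) [2 cells changed]:
BBBBBBBB
BBBBBBBB
BBBBKKKB
BBBBBGBB
BBBBBBKB
BBBBBBBB
BBBBBBBB
After op 6 paint(5,0,R):
BBBBBBBB
BBBBBBBB
BBBBKKKB
BBBBBGBB
BBBBBBKB
RBBBBBBB
BBBBBBBB

Answer: BBBBBBBB
BBBBBBBB
BBBBKKKB
BBBBBGBB
BBBBBBKB
RBBBBBBB
BBBBBBBB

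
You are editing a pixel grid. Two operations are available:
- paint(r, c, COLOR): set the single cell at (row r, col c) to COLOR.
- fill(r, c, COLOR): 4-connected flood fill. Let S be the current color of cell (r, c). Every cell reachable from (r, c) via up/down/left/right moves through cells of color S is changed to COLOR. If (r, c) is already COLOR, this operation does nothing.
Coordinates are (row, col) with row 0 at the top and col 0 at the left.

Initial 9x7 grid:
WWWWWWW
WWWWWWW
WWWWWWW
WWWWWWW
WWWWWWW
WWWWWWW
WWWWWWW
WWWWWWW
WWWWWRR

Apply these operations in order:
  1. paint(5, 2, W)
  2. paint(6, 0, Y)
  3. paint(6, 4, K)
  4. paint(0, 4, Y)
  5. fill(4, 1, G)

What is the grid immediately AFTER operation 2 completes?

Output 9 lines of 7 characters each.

Answer: WWWWWWW
WWWWWWW
WWWWWWW
WWWWWWW
WWWWWWW
WWWWWWW
YWWWWWW
WWWWWWW
WWWWWRR

Derivation:
After op 1 paint(5,2,W):
WWWWWWW
WWWWWWW
WWWWWWW
WWWWWWW
WWWWWWW
WWWWWWW
WWWWWWW
WWWWWWW
WWWWWRR
After op 2 paint(6,0,Y):
WWWWWWW
WWWWWWW
WWWWWWW
WWWWWWW
WWWWWWW
WWWWWWW
YWWWWWW
WWWWWWW
WWWWWRR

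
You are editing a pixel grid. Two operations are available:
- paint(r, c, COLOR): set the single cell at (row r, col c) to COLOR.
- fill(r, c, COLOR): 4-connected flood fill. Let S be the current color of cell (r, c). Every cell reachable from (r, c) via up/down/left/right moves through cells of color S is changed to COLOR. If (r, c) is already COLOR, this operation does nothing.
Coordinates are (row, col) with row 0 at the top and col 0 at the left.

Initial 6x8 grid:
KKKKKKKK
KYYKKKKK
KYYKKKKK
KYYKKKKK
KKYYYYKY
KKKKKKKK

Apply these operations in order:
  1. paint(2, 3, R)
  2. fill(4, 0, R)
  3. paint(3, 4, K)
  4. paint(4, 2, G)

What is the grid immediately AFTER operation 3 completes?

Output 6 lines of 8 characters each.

Answer: RRRRRRRR
RYYRRRRR
RYYRRRRR
RYYRKRRR
RRYYYYRY
RRRRRRRR

Derivation:
After op 1 paint(2,3,R):
KKKKKKKK
KYYKKKKK
KYYRKKKK
KYYKKKKK
KKYYYYKY
KKKKKKKK
After op 2 fill(4,0,R) [36 cells changed]:
RRRRRRRR
RYYRRRRR
RYYRRRRR
RYYRRRRR
RRYYYYRY
RRRRRRRR
After op 3 paint(3,4,K):
RRRRRRRR
RYYRRRRR
RYYRRRRR
RYYRKRRR
RRYYYYRY
RRRRRRRR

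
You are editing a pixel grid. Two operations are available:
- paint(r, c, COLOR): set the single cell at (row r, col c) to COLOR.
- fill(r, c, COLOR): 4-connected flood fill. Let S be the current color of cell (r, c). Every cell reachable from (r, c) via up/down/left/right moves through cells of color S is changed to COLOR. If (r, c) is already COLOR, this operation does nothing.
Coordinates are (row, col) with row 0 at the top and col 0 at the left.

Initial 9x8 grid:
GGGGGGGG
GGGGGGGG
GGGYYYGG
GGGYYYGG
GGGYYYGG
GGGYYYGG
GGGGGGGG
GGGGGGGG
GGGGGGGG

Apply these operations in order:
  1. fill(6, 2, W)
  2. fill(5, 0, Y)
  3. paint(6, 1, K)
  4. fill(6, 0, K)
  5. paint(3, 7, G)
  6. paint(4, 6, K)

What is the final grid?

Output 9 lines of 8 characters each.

After op 1 fill(6,2,W) [60 cells changed]:
WWWWWWWW
WWWWWWWW
WWWYYYWW
WWWYYYWW
WWWYYYWW
WWWYYYWW
WWWWWWWW
WWWWWWWW
WWWWWWWW
After op 2 fill(5,0,Y) [60 cells changed]:
YYYYYYYY
YYYYYYYY
YYYYYYYY
YYYYYYYY
YYYYYYYY
YYYYYYYY
YYYYYYYY
YYYYYYYY
YYYYYYYY
After op 3 paint(6,1,K):
YYYYYYYY
YYYYYYYY
YYYYYYYY
YYYYYYYY
YYYYYYYY
YYYYYYYY
YKYYYYYY
YYYYYYYY
YYYYYYYY
After op 4 fill(6,0,K) [71 cells changed]:
KKKKKKKK
KKKKKKKK
KKKKKKKK
KKKKKKKK
KKKKKKKK
KKKKKKKK
KKKKKKKK
KKKKKKKK
KKKKKKKK
After op 5 paint(3,7,G):
KKKKKKKK
KKKKKKKK
KKKKKKKK
KKKKKKKG
KKKKKKKK
KKKKKKKK
KKKKKKKK
KKKKKKKK
KKKKKKKK
After op 6 paint(4,6,K):
KKKKKKKK
KKKKKKKK
KKKKKKKK
KKKKKKKG
KKKKKKKK
KKKKKKKK
KKKKKKKK
KKKKKKKK
KKKKKKKK

Answer: KKKKKKKK
KKKKKKKK
KKKKKKKK
KKKKKKKG
KKKKKKKK
KKKKKKKK
KKKKKKKK
KKKKKKKK
KKKKKKKK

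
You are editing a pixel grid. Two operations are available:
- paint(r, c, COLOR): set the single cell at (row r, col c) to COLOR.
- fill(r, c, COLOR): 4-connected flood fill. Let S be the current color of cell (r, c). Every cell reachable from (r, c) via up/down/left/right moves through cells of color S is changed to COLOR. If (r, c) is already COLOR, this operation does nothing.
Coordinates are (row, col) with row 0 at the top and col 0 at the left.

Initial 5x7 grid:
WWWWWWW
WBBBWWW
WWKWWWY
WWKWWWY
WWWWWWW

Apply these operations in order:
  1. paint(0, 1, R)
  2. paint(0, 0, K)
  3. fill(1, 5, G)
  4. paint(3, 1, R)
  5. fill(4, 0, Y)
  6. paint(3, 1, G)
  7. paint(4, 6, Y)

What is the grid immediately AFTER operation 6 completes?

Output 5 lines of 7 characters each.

Answer: KRYYYYY
YBBBYYY
YYKYYYY
YGKYYYY
YYYYYYY

Derivation:
After op 1 paint(0,1,R):
WRWWWWW
WBBBWWW
WWKWWWY
WWKWWWY
WWWWWWW
After op 2 paint(0,0,K):
KRWWWWW
WBBBWWW
WWKWWWY
WWKWWWY
WWWWWWW
After op 3 fill(1,5,G) [26 cells changed]:
KRGGGGG
GBBBGGG
GGKGGGY
GGKGGGY
GGGGGGG
After op 4 paint(3,1,R):
KRGGGGG
GBBBGGG
GGKGGGY
GRKGGGY
GGGGGGG
After op 5 fill(4,0,Y) [25 cells changed]:
KRYYYYY
YBBBYYY
YYKYYYY
YRKYYYY
YYYYYYY
After op 6 paint(3,1,G):
KRYYYYY
YBBBYYY
YYKYYYY
YGKYYYY
YYYYYYY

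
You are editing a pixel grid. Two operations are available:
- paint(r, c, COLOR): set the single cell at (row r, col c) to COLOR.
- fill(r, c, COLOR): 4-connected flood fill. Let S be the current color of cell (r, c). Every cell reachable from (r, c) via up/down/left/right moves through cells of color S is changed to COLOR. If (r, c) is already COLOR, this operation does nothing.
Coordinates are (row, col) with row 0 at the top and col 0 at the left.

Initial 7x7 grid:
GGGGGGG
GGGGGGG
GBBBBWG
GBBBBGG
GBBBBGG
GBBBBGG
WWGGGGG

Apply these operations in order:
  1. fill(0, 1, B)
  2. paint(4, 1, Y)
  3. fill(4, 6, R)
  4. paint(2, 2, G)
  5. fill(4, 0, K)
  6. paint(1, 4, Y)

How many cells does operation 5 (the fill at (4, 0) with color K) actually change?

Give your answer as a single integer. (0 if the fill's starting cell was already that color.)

Answer: 44

Derivation:
After op 1 fill(0,1,B) [30 cells changed]:
BBBBBBB
BBBBBBB
BBBBBWB
BBBBBBB
BBBBBBB
BBBBBBB
WWBBBBB
After op 2 paint(4,1,Y):
BBBBBBB
BBBBBBB
BBBBBWB
BBBBBBB
BYBBBBB
BBBBBBB
WWBBBBB
After op 3 fill(4,6,R) [45 cells changed]:
RRRRRRR
RRRRRRR
RRRRRWR
RRRRRRR
RYRRRRR
RRRRRRR
WWRRRRR
After op 4 paint(2,2,G):
RRRRRRR
RRRRRRR
RRGRRWR
RRRRRRR
RYRRRRR
RRRRRRR
WWRRRRR
After op 5 fill(4,0,K) [44 cells changed]:
KKKKKKK
KKKKKKK
KKGKKWK
KKKKKKK
KYKKKKK
KKKKKKK
WWKKKKK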